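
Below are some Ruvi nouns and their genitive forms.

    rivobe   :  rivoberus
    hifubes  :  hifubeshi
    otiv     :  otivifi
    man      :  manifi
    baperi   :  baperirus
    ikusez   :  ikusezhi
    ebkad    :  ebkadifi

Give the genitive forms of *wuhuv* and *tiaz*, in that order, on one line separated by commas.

The pattern is sibilance of the final sound: -hi when the stem ends in a sibilant (*hifubes*, *ikusez*); -ifi when the stem ends in a non-sibilant consonant (*otiv*, *man*, *ebkad*); -rus when the stem ends in a vowel (*rivobe*, *baperi*).
*wuhuv*: final sound = /v/, a non-sibilant consonant → -ifi → *wuhuvifi*.
*tiaz*: final sound = /z/, a sibilant → -hi → *tiazhi*.

wuhuvifi, tiazhi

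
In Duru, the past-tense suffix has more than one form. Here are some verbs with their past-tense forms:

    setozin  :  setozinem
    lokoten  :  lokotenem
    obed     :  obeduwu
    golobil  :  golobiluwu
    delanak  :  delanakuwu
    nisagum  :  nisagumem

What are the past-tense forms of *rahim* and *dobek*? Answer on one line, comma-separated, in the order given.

rahimem, dobekuwu

The alternation tracks the final consonant of the stem — -em when the stem ends in a nasal (*setozin*, *lokoten*, *nisagum*); -uwu when the stem ends in a non-nasal consonant (*obed*, *golobil*, *delanak*).
*rahim*: final consonant = /m/, a nasal → -em → *rahimem*.
*dobek* — final consonant /k/ (non-nasal) → -uwu → *dobekuwu*.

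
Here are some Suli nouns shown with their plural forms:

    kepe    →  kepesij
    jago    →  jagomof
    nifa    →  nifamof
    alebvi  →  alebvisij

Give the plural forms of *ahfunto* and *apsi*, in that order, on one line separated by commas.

ahfuntomof, apsisij

The suffix is conditioned by the last vowel: -sij when the last vowel of the stem is a front vowel (*kepe*, *alebvi*); -mof when the last vowel of the stem is a back vowel (*jago*, *nifa*).
Since the last vowel of *ahfunto* is /o/ (a back vowel), it takes -mof, giving *ahfuntomof*.
*apsi*: last vowel = /i/, a front vowel → -sij → *apsisij*.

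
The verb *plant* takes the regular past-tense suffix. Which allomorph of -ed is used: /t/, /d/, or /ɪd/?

The stem *plant* ends in /t/ or /d/.
The -ed suffix is realized as /ɪd/ after /t, d/; as /t/ after other voiceless consonants; and as /d/ after other voiced sounds.
So -ed on *plant* is pronounced /ɪd/.

/ɪd/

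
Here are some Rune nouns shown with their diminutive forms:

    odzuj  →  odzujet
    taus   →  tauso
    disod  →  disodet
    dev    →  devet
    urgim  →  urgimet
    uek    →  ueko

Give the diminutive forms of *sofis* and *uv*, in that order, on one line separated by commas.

sofiso, uvet

The suffix is conditioned by the final consonant: -o when the stem ends in a voiceless consonant (*taus*, *uek*); -et when the stem ends in a voiced consonant (*odzuj*, *disod*, *dev*, *urgim*).
Since the final consonant of *sofis* is /s/ (voiceless), it takes -o, giving *sofiso*.
*uv*: final consonant = /v/, voiced → -et → *uvet*.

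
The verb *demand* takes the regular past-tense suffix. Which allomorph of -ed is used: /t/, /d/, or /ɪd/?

/ɪd/

The stem *demand* ends in /t/ or /d/.
The -ed suffix is realized as /ɪd/ after /t, d/; as /t/ after other voiceless consonants; and as /d/ after other voiced sounds.
So -ed on *demand* is pronounced /ɪd/.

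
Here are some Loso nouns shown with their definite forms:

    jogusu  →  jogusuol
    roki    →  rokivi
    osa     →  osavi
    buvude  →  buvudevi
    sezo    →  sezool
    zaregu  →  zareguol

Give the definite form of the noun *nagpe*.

nagpevi

The suffix is conditioned by the last vowel: -ol when the last vowel of the stem is a rounded vowel (*jogusu*, *sezo*, *zaregu*); -vi when the last vowel of the stem is an unrounded vowel (*roki*, *osa*, *buvude*).
The last vowel of *nagpe* is /e/, which is an unrounded vowel, so the suffix is -vi, giving *nagpevi*.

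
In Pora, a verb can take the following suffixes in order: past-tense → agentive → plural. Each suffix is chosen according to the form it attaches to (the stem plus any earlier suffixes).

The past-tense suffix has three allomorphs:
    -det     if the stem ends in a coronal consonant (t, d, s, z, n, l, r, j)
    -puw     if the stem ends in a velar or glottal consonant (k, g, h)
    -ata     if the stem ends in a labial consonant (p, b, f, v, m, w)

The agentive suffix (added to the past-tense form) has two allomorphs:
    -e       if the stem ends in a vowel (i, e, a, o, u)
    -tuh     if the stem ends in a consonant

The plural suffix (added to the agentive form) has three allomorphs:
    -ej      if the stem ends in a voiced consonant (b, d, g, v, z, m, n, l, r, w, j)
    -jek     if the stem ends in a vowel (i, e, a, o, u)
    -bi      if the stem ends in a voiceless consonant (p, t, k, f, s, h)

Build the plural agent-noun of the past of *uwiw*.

Since the final consonant of *uwiw* is /w/ (labial), it takes -ata, giving *uwiwata*.
The final sound of the past-tense form *uwiwata* is /a/, which is a vowel, so the agentive suffix is -e, giving *uwiwatae*.
The agentive form *uwiwatae* — final sound /e/ (a vowel) → -jek → *uwiwataejek*.

uwiwataejek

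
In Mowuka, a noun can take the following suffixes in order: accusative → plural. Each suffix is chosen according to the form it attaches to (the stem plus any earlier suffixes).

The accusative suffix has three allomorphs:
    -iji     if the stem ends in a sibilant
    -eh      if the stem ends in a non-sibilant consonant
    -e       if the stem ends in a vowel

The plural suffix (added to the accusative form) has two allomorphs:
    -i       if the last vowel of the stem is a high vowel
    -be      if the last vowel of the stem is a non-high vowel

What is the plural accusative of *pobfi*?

Since the final sound of *pobfi* is /i/ (a vowel), it takes -e, giving *pobfie*.
Since the last vowel of the accusative form *pobfie* is /e/ (a non-high vowel), it takes -be, giving *pobfiebe*.

pobfiebe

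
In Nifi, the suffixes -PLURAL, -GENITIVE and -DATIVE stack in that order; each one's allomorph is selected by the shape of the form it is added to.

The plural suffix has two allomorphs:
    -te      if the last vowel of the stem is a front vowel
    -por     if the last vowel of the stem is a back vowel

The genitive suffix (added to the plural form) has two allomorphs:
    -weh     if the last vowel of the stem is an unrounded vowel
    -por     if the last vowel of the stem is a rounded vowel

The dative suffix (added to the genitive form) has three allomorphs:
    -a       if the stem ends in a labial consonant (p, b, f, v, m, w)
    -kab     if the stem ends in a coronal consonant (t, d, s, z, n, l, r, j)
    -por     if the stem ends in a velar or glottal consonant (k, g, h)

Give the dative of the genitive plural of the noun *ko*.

koporporkab

*ko* — last vowel /o/ (a back vowel) → -por → *kopor*.
The plural form *kopor* — last vowel /o/ (a rounded vowel) → -por → *koporpor*.
The genitive form *koporpor*: final consonant = /r/, coronal → -kab → *koporporkab*.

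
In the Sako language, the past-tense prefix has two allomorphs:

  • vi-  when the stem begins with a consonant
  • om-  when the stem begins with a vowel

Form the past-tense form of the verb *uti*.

The first sound of *uti* is /u/, which is a vowel, so the prefix is om-, giving *omuti*.

omuti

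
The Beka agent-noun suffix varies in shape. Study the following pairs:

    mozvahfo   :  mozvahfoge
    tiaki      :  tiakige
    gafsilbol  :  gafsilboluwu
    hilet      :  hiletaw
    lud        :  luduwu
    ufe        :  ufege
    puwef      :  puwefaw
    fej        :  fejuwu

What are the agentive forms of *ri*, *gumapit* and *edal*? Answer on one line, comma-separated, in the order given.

rige, gumapitaw, edaluwu

The alternation tracks the final sound of the stem — -aw when the stem ends in a voiceless consonant (*hilet*, *puwef*); -uwu when the stem ends in a voiced consonant (*gafsilbol*, *lud*, *fej*); -ge when the stem ends in a vowel (*mozvahfo*, *tiaki*, *ufe*).
*ri* — final sound /i/ (a vowel) → -ge → *rige*.
Since the final sound of *gumapit* is /t/ (a voiceless consonant), it takes -aw, giving *gumapitaw*.
*edal* — final sound /l/ (a voiced consonant) → -uwu → *edaluwu*.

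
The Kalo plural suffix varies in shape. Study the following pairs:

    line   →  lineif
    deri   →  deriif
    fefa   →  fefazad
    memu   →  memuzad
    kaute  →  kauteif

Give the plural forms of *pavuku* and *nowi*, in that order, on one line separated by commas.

pavukuzad, nowiif

The alternation tracks the last vowel of the stem — -if when the last vowel of the stem is a front vowel (*line*, *deri*, *kaute*); -zad when the last vowel of the stem is a back vowel (*fefa*, *memu*).
*pavuku* — last vowel /u/ (a back vowel) → -zad → *pavukuzad*.
Since the last vowel of *nowi* is /i/ (a front vowel), it takes -if, giving *nowiif*.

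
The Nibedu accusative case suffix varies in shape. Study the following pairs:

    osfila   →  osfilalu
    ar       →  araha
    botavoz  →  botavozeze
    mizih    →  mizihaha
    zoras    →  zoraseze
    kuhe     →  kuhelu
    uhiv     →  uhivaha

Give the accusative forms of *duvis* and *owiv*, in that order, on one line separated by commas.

Looking at the final sound of each stem: -eze when the stem ends in a sibilant (*botavoz*, *zoras*); -aha when the stem ends in a non-sibilant consonant (*ar*, *mizih*, *uhiv*); -lu when the stem ends in a vowel (*osfila*, *kuhe*).
The final sound of *duvis* is /s/, which is a sibilant, so the suffix is -eze, giving *duviseze*.
Since the final sound of *owiv* is /v/ (a non-sibilant consonant), it takes -aha, giving *owivaha*.

duviseze, owivaha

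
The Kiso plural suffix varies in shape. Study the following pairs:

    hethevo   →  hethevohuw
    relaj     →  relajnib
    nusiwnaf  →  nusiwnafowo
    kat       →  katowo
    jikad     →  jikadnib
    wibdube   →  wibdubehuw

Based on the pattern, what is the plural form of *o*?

ohuw

The suffix is conditioned by the final sound: -owo when the stem ends in a voiceless consonant (*nusiwnaf*, *kat*); -nib when the stem ends in a voiced consonant (*relaj*, *jikad*); -huw when the stem ends in a vowel (*hethevo*, *wibdube*).
*o*: final sound = /o/, a vowel → -huw → *ohuw*.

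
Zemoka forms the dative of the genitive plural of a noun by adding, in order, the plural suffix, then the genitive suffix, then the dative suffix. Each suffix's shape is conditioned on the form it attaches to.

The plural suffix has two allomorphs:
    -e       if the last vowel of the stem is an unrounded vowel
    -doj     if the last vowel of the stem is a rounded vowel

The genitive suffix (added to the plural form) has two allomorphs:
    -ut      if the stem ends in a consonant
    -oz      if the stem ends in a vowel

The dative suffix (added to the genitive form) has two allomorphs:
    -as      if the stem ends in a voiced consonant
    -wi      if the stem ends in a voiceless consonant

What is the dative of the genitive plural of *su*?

sudojutwi

*su* — last vowel /u/ (a rounded vowel) → -doj → *sudoj*.
The plural form *sudoj* — final sound /j/ (a consonant) → -ut → *sudojut*.
The genitive form *sudojut* — final consonant /t/ (voiceless) → -wi → *sudojutwi*.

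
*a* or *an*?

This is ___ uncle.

The indefinite article is chosen by the initial *sound* of the following word, not its spelling.
*uncle* begins with the sound /ʌ/ (u pronounced /ʌ/) — a vowel sound.
So the article is *an*: This is an uncle.

an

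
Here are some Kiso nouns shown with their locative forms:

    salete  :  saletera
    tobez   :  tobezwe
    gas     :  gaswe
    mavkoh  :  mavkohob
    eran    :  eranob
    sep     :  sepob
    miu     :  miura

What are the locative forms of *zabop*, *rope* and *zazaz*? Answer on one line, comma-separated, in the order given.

The alternation tracks the final sound of the stem — -we when the stem ends in a sibilant (*tobez*, *gas*); -ob when the stem ends in a non-sibilant consonant (*mavkoh*, *eran*, *sep*); -ra when the stem ends in a vowel (*salete*, *miu*).
*zabop*: final sound = /p/, a non-sibilant consonant → -ob → *zabopob*.
The final sound of *rope* is /e/, which is a vowel, so the suffix is -ra, giving *ropera*.
Since the final sound of *zazaz* is /z/ (a sibilant), it takes -we, giving *zazazwe*.

zabopob, ropera, zazazwe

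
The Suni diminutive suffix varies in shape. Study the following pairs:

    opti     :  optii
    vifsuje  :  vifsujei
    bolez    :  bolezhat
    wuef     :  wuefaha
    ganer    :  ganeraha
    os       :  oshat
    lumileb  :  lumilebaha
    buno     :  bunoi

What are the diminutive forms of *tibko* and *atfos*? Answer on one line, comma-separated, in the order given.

Looking at the final sound of each stem: -hat when the stem ends in a sibilant (*bolez*, *os*); -aha when the stem ends in a non-sibilant consonant (*wuef*, *ganer*, *lumileb*); -i when the stem ends in a vowel (*opti*, *vifsuje*, *buno*).
*tibko* — final sound /o/ (a vowel) → -i → *tibkoi*.
Since the final sound of *atfos* is /s/ (a sibilant), it takes -hat, giving *atfoshat*.

tibkoi, atfoshat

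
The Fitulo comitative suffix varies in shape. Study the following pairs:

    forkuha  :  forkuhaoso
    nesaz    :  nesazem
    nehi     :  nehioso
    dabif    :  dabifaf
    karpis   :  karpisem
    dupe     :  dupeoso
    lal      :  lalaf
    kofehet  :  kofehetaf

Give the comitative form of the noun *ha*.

haoso

The suffix is conditioned by the final sound: -em when the stem ends in a sibilant (*nesaz*, *karpis*); -af when the stem ends in a non-sibilant consonant (*dabif*, *lal*, *kofehet*); -oso when the stem ends in a vowel (*forkuha*, *nehi*, *dupe*).
The final sound of *ha* is /a/, which is a vowel, so the suffix is -oso, giving *haoso*.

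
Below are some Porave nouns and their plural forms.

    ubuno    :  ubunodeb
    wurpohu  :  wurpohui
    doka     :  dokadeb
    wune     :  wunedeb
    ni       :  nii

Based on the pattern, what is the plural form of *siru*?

sirui

The alternation tracks the last vowel of the stem — -i when the last vowel of the stem is a high vowel (*wurpohu*, *ni*); -deb when the last vowel of the stem is a non-high vowel (*ubuno*, *doka*, *wune*).
*siru* — last vowel /u/ (a high vowel) → -i → *sirui*.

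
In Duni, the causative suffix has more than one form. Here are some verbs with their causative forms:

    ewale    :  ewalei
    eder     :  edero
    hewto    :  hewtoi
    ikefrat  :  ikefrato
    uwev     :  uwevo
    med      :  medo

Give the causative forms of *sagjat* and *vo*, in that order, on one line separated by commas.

The pattern is consonant vs. vowel: -o when the stem ends in a consonant (*eder*, *ikefrat*, *uwev*, *med*); -i when the stem ends in a vowel (*ewale*, *hewto*).
*sagjat*: final sound = /t/, a consonant → -o → *sagjato*.
*vo* — final sound /o/ (a vowel) → -i → *voi*.

sagjato, voi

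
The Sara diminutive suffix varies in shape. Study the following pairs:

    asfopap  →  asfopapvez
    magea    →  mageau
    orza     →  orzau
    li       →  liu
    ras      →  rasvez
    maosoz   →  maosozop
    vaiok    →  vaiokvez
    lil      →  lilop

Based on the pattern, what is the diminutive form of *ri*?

riu

The alternation tracks the final sound of the stem — -vez when the stem ends in a voiceless consonant (*asfopap*, *ras*, *vaiok*); -op when the stem ends in a voiced consonant (*maosoz*, *lil*); -u when the stem ends in a vowel (*magea*, *orza*, *li*).
*ri*: final sound = /i/, a vowel → -u → *riu*.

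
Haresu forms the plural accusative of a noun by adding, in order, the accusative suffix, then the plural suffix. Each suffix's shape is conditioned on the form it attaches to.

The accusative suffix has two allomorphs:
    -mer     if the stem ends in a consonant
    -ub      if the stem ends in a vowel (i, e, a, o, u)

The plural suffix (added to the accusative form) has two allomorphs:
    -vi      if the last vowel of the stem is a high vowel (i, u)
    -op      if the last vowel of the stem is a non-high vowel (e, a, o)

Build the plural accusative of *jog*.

jogmerop

Since the final sound of *jog* is /g/ (a consonant), it takes -mer, giving *jogmer*.
The accusative form *jogmer* — last vowel /e/ (a non-high vowel) → -op → *jogmerop*.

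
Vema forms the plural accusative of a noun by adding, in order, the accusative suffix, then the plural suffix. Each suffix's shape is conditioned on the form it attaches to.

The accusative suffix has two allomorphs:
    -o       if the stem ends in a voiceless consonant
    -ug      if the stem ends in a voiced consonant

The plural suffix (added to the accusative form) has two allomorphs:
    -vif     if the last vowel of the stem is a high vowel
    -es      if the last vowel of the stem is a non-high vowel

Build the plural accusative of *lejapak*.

*lejapak*: final consonant = /k/, voiceless → -o → *lejapako*.
The last vowel of the accusative form *lejapako* is /o/, which is a non-high vowel, so the plural suffix is -es, giving *lejapakoes*.

lejapakoes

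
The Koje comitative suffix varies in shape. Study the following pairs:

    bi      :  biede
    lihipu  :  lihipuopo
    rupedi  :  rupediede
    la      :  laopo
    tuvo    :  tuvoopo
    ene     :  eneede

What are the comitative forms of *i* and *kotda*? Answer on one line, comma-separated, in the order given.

iede, kotdaopo

Looking at the last vowel of each stem: -ede when the last vowel of the stem is a front vowel (*bi*, *rupedi*, *ene*); -opo when the last vowel of the stem is a back vowel (*lihipu*, *la*, *tuvo*).
The last vowel of *i* is /i/, which is a front vowel, so the suffix is -ede, giving *iede*.
Since the last vowel of *kotda* is /a/ (a back vowel), it takes -opo, giving *kotdaopo*.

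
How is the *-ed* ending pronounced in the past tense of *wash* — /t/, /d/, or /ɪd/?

/t/

The stem *wash* ends in a voiceless consonant other than /t/.
The -ed suffix is realized as /ɪd/ after /t, d/; as /t/ after other voiceless consonants; and as /d/ after other voiced sounds.
So -ed on *wash* is pronounced /t/.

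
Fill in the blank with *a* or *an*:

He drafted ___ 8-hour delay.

an

The indefinite article is chosen by the initial *sound* of the following word, not its spelling.
The number *8* is spoken "eight", beginning with /eɪt/ — a vowel sound.
So the article is *an*: He drafted an 8-hour delay.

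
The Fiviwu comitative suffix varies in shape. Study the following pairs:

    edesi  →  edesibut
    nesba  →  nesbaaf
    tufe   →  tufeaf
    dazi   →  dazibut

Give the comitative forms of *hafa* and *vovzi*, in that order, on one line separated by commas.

hafaaf, vovzibut

The pattern is height harmony: -but when the last vowel of the stem is a high vowel (*edesi*, *dazi*); -af when the last vowel of the stem is a non-high vowel (*nesba*, *tufe*).
The last vowel of *hafa* is /a/, which is a non-high vowel, so the suffix is -af, giving *hafaaf*.
Since the last vowel of *vovzi* is /i/ (a high vowel), it takes -but, giving *vovzibut*.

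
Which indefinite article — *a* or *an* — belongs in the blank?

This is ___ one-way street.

The indefinite article is chosen by the initial *sound* of the following word, not its spelling.
*one-way* begins with the sound /wʌ/ (*one* pronounced /wʌn/) — a consonant sound.
So the article is *a*: This is a one-way street.

a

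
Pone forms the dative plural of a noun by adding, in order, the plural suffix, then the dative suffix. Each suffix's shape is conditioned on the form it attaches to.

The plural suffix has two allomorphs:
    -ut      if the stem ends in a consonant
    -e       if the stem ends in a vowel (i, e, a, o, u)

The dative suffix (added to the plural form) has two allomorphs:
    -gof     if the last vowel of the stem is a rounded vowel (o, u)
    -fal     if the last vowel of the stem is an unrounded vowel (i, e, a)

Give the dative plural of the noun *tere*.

The final sound of *tere* is /e/, which is a vowel, so the plural suffix is -e, giving *teree*.
The plural form *teree* — last vowel /e/ (an unrounded vowel) → -fal → *tereefal*.

tereefal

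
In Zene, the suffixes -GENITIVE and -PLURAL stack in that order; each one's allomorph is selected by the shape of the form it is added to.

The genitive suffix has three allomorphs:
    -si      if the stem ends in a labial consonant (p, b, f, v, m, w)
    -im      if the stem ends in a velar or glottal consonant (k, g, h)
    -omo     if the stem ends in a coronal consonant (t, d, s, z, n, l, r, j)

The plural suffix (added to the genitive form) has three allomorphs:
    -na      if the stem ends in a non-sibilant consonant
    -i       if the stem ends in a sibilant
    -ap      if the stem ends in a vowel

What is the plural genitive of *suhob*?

suhobsiap

The final consonant of *suhob* is /b/, which is labial, so the genitive suffix is -si, giving *suhobsi*.
The genitive form *suhobsi* — final sound /i/ (a vowel) → -ap → *suhobsiap*.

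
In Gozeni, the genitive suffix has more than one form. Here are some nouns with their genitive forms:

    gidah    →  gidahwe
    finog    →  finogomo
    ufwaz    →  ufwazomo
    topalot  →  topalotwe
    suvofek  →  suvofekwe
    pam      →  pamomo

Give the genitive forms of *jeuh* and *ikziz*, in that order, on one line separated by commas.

jeuhwe, ikzizomo

The pattern is voicing of the final consonant: -we when the stem ends in a voiceless consonant (*gidah*, *topalot*, *suvofek*); -omo when the stem ends in a voiced consonant (*finog*, *ufwaz*, *pam*).
Since the final consonant of *jeuh* is /h/ (voiceless), it takes -we, giving *jeuhwe*.
Since the final consonant of *ikziz* is /z/ (voiced), it takes -omo, giving *ikzizomo*.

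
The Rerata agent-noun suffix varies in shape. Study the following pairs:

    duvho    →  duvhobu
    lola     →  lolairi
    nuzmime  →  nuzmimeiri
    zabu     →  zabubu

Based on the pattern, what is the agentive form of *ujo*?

The alternation tracks the last vowel of the stem — -bu when the last vowel of the stem is a rounded vowel (*duvho*, *zabu*); -iri when the last vowel of the stem is an unrounded vowel (*lola*, *nuzmime*).
The last vowel of *ujo* is /o/, which is a rounded vowel, so the suffix is -bu, giving *ujobu*.

ujobu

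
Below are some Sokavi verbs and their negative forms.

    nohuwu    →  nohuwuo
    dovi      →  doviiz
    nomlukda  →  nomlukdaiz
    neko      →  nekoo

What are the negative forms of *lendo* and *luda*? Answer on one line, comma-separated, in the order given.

lendoo, ludaiz

The alternation tracks the last vowel of the stem — -o when the last vowel of the stem is a rounded vowel (*nohuwu*, *neko*); -iz when the last vowel of the stem is an unrounded vowel (*dovi*, *nomlukda*).
The last vowel of *lendo* is /o/, which is a rounded vowel, so the suffix is -o, giving *lendoo*.
Since the last vowel of *luda* is /a/ (an unrounded vowel), it takes -iz, giving *ludaiz*.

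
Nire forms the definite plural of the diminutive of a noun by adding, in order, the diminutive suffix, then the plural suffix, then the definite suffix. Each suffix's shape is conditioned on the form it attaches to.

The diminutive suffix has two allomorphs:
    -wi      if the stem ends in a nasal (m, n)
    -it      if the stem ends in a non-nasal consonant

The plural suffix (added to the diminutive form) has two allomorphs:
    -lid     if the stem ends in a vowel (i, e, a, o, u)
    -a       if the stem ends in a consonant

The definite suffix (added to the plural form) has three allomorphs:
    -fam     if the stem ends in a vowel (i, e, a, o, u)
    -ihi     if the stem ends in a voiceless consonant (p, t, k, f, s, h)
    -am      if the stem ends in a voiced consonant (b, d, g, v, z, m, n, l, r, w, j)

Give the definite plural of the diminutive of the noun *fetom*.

*fetom*: final consonant = /m/, a nasal → -wi → *fetomwi*.
The final sound of the diminutive form *fetomwi* is /i/, which is a vowel, so the plural suffix is -lid, giving *fetomwilid*.
The plural form *fetomwilid*: final sound = /d/, a voiced consonant → -am → *fetomwilidam*.

fetomwilidam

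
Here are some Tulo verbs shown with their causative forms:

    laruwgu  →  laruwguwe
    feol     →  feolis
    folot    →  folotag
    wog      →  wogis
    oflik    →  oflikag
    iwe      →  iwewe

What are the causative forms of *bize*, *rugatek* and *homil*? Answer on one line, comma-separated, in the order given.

The pattern is voicing of the final sound: -ag when the stem ends in a voiceless consonant (*folot*, *oflik*); -is when the stem ends in a voiced consonant (*feol*, *wog*); -we when the stem ends in a vowel (*laruwgu*, *iwe*).
Since the final sound of *bize* is /e/ (a vowel), it takes -we, giving *bizewe*.
*rugatek* — final sound /k/ (a voiceless consonant) → -ag → *rugatekag*.
The final sound of *homil* is /l/, which is a voiced consonant, so the suffix is -is, giving *homilis*.

bizewe, rugatekag, homilis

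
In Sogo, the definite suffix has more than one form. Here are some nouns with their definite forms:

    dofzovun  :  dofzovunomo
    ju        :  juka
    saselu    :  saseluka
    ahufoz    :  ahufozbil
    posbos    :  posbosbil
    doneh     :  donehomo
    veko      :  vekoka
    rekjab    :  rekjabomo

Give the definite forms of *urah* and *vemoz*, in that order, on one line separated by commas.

The pattern is sibilance of the final sound: -bil when the stem ends in a sibilant (*ahufoz*, *posbos*); -omo when the stem ends in a non-sibilant consonant (*dofzovun*, *doneh*, *rekjab*); -ka when the stem ends in a vowel (*ju*, *saselu*, *veko*).
The final sound of *urah* is /h/, which is a non-sibilant consonant, so the suffix is -omo, giving *urahomo*.
Since the final sound of *vemoz* is /z/ (a sibilant), it takes -bil, giving *vemozbil*.

urahomo, vemozbil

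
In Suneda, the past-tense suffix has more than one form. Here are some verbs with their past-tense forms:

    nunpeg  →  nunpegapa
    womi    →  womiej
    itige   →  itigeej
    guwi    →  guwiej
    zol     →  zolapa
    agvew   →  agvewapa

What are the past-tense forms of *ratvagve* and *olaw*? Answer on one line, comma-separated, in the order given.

The alternation tracks the final sound of the stem — -apa when the stem ends in a consonant (*nunpeg*, *zol*, *agvew*); -ej when the stem ends in a vowel (*womi*, *itige*, *guwi*).
*ratvagve*: final sound = /e/, a vowel → -ej → *ratvagveej*.
Since the final sound of *olaw* is /w/ (a consonant), it takes -apa, giving *olawapa*.

ratvagveej, olawapa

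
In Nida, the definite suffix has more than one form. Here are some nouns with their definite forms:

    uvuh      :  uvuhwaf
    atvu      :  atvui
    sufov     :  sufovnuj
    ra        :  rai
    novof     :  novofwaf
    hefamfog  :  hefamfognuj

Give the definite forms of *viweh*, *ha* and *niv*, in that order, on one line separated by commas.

The pattern is voicing of the final sound: -waf when the stem ends in a voiceless consonant (*uvuh*, *novof*); -nuj when the stem ends in a voiced consonant (*sufov*, *hefamfog*); -i when the stem ends in a vowel (*atvu*, *ra*).
*viweh*: final sound = /h/, a voiceless consonant → -waf → *viwehwaf*.
The final sound of *ha* is /a/, which is a vowel, so the suffix is -i, giving *hai*.
Since the final sound of *niv* is /v/ (a voiced consonant), it takes -nuj, giving *nivnuj*.

viwehwaf, hai, nivnuj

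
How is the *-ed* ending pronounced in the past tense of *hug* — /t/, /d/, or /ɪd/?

/d/

The stem *hug* ends in a voiced sound other than /d/.
The -ed suffix is realized as /ɪd/ after /t, d/; as /t/ after other voiceless consonants; and as /d/ after other voiced sounds.
So -ed on *hug* is pronounced /d/.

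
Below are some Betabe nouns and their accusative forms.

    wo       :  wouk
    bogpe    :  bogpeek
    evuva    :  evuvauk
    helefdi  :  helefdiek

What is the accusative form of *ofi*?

Looking at the last vowel of each stem: -ek when the last vowel of the stem is a front vowel (*bogpe*, *helefdi*); -uk when the last vowel of the stem is a back vowel (*wo*, *evuva*).
*ofi*: last vowel = /i/, a front vowel → -ek → *ofiek*.

ofiek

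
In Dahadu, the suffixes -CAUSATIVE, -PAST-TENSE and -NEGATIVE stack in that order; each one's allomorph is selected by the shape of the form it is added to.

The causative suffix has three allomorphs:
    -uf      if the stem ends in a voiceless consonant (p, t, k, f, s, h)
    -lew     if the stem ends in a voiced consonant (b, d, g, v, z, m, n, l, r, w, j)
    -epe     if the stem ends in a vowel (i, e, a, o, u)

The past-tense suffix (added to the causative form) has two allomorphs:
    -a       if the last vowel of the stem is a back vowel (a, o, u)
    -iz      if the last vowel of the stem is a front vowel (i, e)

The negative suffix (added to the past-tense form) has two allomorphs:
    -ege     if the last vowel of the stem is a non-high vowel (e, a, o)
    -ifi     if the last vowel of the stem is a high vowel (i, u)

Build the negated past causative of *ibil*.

ibillewizifi

Since the final sound of *ibil* is /l/ (a voiced consonant), it takes -lew, giving *ibillew*.
Since the last vowel of the causative form *ibillew* is /e/ (a front vowel), it takes -iz, giving *ibillewiz*.
Since the last vowel of the past-tense form *ibillewiz* is /i/ (a high vowel), it takes -ifi, giving *ibillewizifi*.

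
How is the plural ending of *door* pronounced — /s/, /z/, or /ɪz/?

The stem *door* ends in a voiced non-sibilant sound.
The plural suffix surfaces as /ɪz/ after sibilants, /s/ after other voiceless consonants, and /z/ after other voiced sounds.
So the plural -s on *door* is pronounced /z/.

/z/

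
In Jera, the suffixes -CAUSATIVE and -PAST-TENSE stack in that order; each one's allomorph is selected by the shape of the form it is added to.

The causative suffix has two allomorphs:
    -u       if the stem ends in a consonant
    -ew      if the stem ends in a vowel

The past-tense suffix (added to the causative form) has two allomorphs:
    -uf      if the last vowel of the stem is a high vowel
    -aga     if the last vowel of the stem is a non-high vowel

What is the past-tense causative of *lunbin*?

lunbinuuf

Since the final sound of *lunbin* is /n/ (a consonant), it takes -u, giving *lunbinu*.
The causative form *lunbinu*: last vowel = /u/, a high vowel → -uf → *lunbinuuf*.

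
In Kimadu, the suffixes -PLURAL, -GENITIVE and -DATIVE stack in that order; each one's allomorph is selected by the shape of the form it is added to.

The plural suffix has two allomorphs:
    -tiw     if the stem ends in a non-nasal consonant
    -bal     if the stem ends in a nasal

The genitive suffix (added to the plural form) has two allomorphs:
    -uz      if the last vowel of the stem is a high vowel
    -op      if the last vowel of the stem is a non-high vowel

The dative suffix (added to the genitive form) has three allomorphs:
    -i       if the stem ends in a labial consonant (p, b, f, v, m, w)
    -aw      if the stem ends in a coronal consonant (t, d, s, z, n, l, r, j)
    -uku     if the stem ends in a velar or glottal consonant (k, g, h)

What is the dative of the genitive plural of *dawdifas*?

The final consonant of *dawdifas* is /s/, which is non-nasal, so the plural suffix is -tiw, giving *dawdifastiw*.
The plural form *dawdifastiw*: last vowel = /i/, a high vowel → -uz → *dawdifastiwuz*.
The final consonant of the genitive form *dawdifastiwuz* is /z/, which is coronal, so the dative suffix is -aw, giving *dawdifastiwuzaw*.

dawdifastiwuzaw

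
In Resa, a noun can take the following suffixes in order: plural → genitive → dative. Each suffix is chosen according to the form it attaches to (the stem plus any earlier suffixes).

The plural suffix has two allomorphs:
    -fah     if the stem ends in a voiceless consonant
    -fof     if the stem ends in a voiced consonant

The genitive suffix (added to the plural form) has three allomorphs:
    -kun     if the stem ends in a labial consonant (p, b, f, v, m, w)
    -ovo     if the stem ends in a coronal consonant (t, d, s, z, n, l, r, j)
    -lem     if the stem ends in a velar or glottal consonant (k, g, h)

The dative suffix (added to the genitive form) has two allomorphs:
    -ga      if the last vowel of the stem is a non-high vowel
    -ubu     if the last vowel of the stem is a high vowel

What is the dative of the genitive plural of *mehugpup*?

mehugpupfahlemga

The final consonant of *mehugpup* is /p/, which is voiceless, so the plural suffix is -fah, giving *mehugpupfah*.
The plural form *mehugpupfah* — final consonant /h/ (velar/glottal) → -lem → *mehugpupfahlem*.
The genitive form *mehugpupfahlem* — last vowel /e/ (a non-high vowel) → -ga → *mehugpupfahlemga*.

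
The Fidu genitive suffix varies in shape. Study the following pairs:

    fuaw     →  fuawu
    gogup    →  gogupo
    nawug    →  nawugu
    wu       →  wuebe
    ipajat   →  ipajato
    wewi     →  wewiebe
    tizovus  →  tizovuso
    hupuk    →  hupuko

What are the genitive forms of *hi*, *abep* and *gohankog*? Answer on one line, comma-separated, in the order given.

The alternation tracks the final sound of the stem — -o when the stem ends in a voiceless consonant (*gogup*, *ipajat*, *tizovus*, *hupuk*); -u when the stem ends in a voiced consonant (*fuaw*, *nawug*); -ebe when the stem ends in a vowel (*wu*, *wewi*).
Since the final sound of *hi* is /i/ (a vowel), it takes -ebe, giving *hiebe*.
Since the final sound of *abep* is /p/ (a voiceless consonant), it takes -o, giving *abepo*.
*gohankog* — final sound /g/ (a voiced consonant) → -u → *gohankogu*.

hiebe, abepo, gohankogu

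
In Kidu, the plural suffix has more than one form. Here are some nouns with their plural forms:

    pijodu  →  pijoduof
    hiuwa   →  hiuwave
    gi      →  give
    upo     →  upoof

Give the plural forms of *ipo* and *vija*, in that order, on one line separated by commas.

The pattern is rounding harmony: -of when the last vowel of the stem is a rounded vowel (*pijodu*, *upo*); -ve when the last vowel of the stem is an unrounded vowel (*hiuwa*, *gi*).
The last vowel of *ipo* is /o/, which is a rounded vowel, so the suffix is -of, giving *ipoof*.
*vija* — last vowel /a/ (an unrounded vowel) → -ve → *vijave*.

ipoof, vijave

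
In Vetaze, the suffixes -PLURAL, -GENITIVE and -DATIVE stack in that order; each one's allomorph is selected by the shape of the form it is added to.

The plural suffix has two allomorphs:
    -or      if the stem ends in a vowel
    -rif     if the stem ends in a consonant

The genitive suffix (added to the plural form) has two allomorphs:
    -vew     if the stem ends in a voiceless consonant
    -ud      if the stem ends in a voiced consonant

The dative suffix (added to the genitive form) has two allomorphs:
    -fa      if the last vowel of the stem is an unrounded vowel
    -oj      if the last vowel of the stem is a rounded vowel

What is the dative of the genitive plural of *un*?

The final sound of *un* is /n/, which is a consonant, so the plural suffix is -rif, giving *unrif*.
Since the final consonant of the plural form *unrif* is /f/ (voiceless), it takes -vew, giving *unrifvew*.
The genitive form *unrifvew*: last vowel = /e/, an unrounded vowel → -fa → *unrifvewfa*.

unrifvewfa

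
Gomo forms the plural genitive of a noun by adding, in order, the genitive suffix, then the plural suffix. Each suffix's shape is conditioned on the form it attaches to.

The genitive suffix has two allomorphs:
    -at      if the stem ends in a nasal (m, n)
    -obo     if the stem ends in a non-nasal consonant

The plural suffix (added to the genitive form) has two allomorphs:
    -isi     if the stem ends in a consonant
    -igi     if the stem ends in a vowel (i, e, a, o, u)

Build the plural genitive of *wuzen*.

Since the final consonant of *wuzen* is /n/ (a nasal), it takes -at, giving *wuzenat*.
The genitive form *wuzenat* — final sound /t/ (a consonant) → -isi → *wuzenatisi*.

wuzenatisi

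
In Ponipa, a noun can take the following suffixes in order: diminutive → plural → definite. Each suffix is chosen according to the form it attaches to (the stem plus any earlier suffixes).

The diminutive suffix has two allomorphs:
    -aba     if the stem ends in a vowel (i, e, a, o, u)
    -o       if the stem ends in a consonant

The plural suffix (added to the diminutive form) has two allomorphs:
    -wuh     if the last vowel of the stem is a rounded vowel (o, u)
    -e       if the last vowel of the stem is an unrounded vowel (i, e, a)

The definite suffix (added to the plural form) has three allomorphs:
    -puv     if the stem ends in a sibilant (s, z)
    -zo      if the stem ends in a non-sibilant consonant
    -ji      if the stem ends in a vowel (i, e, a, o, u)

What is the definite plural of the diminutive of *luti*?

lutiabaeji

Since the final sound of *luti* is /i/ (a vowel), it takes -aba, giving *lutiaba*.
Since the last vowel of the diminutive form *lutiaba* is /a/ (an unrounded vowel), it takes -e, giving *lutiabae*.
The final sound of the plural form *lutiabae* is /e/, which is a vowel, so the definite suffix is -ji, giving *lutiabaeji*.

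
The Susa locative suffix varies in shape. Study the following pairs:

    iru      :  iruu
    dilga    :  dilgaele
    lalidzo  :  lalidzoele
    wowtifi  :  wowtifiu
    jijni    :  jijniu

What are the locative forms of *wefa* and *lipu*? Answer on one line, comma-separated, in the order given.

wefaele, lipuu

The suffix is conditioned by the last vowel: -u when the last vowel of the stem is a high vowel (*iru*, *wowtifi*, *jijni*); -ele when the last vowel of the stem is a non-high vowel (*dilga*, *lalidzo*).
*wefa*: last vowel = /a/, a non-high vowel → -ele → *wefaele*.
*lipu* — last vowel /u/ (a high vowel) → -u → *lipuu*.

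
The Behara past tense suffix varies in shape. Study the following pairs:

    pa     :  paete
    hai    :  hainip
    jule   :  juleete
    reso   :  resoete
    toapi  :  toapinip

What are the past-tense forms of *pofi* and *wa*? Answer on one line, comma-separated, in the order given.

The suffix is conditioned by the last vowel: -nip when the last vowel of the stem is a high vowel (*hai*, *toapi*); -ete when the last vowel of the stem is a non-high vowel (*pa*, *jule*, *reso*).
*pofi* — last vowel /i/ (a high vowel) → -nip → *pofinip*.
Since the last vowel of *wa* is /a/ (a non-high vowel), it takes -ete, giving *waete*.

pofinip, waete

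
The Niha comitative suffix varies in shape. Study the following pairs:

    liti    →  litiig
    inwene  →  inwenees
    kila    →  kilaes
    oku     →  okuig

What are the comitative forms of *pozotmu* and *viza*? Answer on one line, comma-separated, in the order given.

The alternation tracks the last vowel of the stem — -ig when the last vowel of the stem is a high vowel (*liti*, *oku*); -es when the last vowel of the stem is a non-high vowel (*inwene*, *kila*).
*pozotmu*: last vowel = /u/, a high vowel → -ig → *pozotmuig*.
*viza* — last vowel /a/ (a non-high vowel) → -es → *vizaes*.

pozotmuig, vizaes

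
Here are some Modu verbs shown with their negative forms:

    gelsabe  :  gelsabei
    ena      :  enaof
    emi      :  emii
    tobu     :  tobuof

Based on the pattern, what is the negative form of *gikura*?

gikuraof

The pattern is front/back vowel harmony: -i when the last vowel of the stem is a front vowel (*gelsabe*, *emi*); -of when the last vowel of the stem is a back vowel (*ena*, *tobu*).
The last vowel of *gikura* is /a/, which is a back vowel, so the suffix is -of, giving *gikuraof*.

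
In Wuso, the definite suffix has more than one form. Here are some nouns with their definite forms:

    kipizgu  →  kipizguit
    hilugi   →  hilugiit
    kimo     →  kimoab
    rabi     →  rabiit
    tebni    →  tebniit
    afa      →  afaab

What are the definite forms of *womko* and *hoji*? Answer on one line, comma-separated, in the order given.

womkoab, hojiit

The pattern is height harmony: -it when the last vowel of the stem is a high vowel (*kipizgu*, *hilugi*, *rabi*, *tebni*); -ab when the last vowel of the stem is a non-high vowel (*kimo*, *afa*).
Since the last vowel of *womko* is /o/ (a non-high vowel), it takes -ab, giving *womkoab*.
Since the last vowel of *hoji* is /i/ (a high vowel), it takes -it, giving *hojiit*.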